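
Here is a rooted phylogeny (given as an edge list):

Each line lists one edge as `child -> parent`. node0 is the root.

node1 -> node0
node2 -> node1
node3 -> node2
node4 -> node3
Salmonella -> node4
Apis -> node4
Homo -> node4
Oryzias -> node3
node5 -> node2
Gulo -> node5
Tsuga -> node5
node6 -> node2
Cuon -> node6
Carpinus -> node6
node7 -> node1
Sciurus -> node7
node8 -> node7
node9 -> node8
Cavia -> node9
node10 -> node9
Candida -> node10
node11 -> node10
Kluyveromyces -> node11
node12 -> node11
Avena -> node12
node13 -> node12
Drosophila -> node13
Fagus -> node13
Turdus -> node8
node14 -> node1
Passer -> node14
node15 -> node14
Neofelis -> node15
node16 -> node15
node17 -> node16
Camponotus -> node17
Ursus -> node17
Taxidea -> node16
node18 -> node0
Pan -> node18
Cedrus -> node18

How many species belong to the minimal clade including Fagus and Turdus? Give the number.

7

The MRCA of Fagus and Turdus is the node subtending ((Cavia,(Candida,(Kluyveromyces,(Avena,(Drosophila,Fagus))))),Turdus).
That clade contains 7 terminal taxa: Avena, Candida, Cavia, Drosophila, Fagus, Kluyveromyces, Turdus.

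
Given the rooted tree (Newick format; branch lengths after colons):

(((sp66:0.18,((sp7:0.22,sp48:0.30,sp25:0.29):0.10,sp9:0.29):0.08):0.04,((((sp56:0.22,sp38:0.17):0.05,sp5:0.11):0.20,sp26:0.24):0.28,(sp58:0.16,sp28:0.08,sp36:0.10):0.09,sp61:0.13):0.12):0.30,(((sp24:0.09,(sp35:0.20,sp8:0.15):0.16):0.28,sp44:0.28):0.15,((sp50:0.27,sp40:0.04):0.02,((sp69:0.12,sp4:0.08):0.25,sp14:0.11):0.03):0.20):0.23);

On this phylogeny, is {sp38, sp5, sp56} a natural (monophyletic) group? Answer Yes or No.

The most recent common ancestor of these taxa subtends ((sp56,sp38),sp5).
That clade has exactly 3 tips — every listed taxon and nothing else — so the group is monophyletic.

Yes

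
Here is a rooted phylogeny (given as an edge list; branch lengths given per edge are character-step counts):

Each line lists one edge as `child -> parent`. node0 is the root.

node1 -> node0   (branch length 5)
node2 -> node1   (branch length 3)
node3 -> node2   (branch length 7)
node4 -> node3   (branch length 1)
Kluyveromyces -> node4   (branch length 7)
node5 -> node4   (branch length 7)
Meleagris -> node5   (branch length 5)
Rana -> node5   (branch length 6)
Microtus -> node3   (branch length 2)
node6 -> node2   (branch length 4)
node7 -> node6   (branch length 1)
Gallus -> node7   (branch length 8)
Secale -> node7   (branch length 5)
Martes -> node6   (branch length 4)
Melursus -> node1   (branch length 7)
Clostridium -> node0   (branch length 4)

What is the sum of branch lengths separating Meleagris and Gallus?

33

The path runs Meleagris → … → MRCA → … → Gallus; the MRCA is the node subtending (((Kluyveromyces,(Meleagris,Rana)),Microtus),((Gallus,Secale),Martes)).
Branch lengths along that path: 5 + 7 + 1 + 7 + 4 + 1 + 8 = 33.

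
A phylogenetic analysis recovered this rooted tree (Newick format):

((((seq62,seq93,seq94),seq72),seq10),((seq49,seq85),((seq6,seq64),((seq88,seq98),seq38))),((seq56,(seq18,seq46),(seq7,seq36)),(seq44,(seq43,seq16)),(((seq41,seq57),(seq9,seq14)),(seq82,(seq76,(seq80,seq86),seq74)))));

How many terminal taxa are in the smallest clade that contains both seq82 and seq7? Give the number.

17

The MRCA of seq82 and seq7 is the node subtending ((seq56,(seq18,seq46),(seq7,seq36)),(seq44,(seq43,seq16)),(((seq41,seq57),(seq9,seq14)),(seq82,(seq76,(seq80,seq86),seq74)))).
That clade contains 17 terminal taxa: seq14, seq16, seq18, seq36, seq41, seq43, seq44, seq46, seq56, seq57, seq7, seq74, seq76, seq80, seq82, seq86, seq9.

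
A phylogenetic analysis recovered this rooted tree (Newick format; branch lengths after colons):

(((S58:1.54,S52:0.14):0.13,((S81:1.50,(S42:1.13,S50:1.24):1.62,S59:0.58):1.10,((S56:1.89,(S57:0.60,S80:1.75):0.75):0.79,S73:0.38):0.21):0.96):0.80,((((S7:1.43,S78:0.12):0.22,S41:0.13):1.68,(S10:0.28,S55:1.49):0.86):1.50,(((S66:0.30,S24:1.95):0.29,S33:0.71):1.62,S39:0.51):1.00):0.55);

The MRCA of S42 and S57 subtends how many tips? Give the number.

The MRCA of S42 and S57 is the node subtending ((S81,(S42,S50),S59),((S56,(S57,S80)),S73)).
That clade contains 8 terminal taxa: S42, S50, S56, S57, S59, S73, S80, S81.

8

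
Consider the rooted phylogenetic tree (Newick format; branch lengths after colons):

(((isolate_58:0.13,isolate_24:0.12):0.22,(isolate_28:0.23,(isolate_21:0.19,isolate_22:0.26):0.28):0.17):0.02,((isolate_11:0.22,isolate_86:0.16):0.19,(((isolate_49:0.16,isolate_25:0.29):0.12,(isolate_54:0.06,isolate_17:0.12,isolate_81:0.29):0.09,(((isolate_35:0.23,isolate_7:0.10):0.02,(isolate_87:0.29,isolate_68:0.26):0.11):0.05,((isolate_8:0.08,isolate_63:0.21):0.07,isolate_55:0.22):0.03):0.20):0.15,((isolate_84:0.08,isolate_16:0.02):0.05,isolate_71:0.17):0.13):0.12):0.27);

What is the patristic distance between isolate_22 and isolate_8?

1.65

The path runs isolate_22 → … → MRCA → … → isolate_8; the MRCA is the root of the tree.
Branch lengths along that path: 0.26 + 0.28 + 0.17 + 0.02 + 0.27 + 0.12 + 0.15 + 0.20 + 0.03 + 0.07 + 0.08 = 1.65.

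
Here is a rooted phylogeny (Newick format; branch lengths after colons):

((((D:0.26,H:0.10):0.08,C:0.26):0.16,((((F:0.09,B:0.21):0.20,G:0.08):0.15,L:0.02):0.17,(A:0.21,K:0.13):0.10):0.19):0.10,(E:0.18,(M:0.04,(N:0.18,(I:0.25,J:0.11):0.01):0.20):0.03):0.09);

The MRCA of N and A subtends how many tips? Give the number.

The MRCA of N and A is the root, so the clade is the entire tree.
That clade contains 14 terminal taxa: A, B, C, D, E, F, G, H, I, J, K, L, M, N.

14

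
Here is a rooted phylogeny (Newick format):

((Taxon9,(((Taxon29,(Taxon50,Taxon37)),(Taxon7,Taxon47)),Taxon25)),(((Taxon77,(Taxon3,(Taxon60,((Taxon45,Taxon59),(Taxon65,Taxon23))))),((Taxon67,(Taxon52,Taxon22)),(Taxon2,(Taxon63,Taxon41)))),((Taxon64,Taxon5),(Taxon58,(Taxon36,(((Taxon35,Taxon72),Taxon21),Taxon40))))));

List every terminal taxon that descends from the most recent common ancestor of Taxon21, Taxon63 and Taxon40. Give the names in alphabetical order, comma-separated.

Tracing Taxon21: it sits inside ((Taxon35,Taxon72),Taxon21).
Tracing Taxon63: it sits inside (Taxon63,Taxon41).
Tracing Taxon40: it sits inside (((Taxon35,Taxon72),Taxon21),Taxon40).
The smallest clade enclosing all 3 is (((Taxon77,(Taxon3,(Taxon60,((Taxon45,Taxon59),(Taxon65,Taxon23))))),((Taxon67,(Taxon52,Taxon22)),(Taxon2,(Taxon63,Taxon41)))),((Taxon64,Taxon5),(Taxon58,(Taxon36,(((Taxon35,Taxon72),Taxon21),Taxon40))))); the answer is its 21 terminal taxa in alphabetical order.

Taxon2, Taxon21, Taxon22, Taxon23, Taxon3, Taxon35, Taxon36, Taxon40, Taxon41, Taxon45, Taxon5, Taxon52, Taxon58, Taxon59, Taxon60, Taxon63, Taxon64, Taxon65, Taxon67, Taxon72, Taxon77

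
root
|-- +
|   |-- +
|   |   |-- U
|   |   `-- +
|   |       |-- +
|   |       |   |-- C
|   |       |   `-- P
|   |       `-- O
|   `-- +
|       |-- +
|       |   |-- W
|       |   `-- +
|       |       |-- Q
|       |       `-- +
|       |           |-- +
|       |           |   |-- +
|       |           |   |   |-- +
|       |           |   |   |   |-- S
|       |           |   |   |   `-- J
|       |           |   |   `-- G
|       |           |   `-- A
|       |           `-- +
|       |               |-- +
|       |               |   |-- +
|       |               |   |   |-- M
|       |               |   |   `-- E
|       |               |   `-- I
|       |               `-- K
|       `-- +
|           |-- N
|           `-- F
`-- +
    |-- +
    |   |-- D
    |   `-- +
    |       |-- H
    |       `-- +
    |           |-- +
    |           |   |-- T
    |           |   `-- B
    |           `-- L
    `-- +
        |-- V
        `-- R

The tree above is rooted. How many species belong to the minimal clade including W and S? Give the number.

10

The MRCA of W and S is the node subtending (W,(Q,((((S,J),G),A),(((M,E),I),K)))).
That clade contains 10 terminal taxa: A, E, G, I, J, K, M, Q, S, W.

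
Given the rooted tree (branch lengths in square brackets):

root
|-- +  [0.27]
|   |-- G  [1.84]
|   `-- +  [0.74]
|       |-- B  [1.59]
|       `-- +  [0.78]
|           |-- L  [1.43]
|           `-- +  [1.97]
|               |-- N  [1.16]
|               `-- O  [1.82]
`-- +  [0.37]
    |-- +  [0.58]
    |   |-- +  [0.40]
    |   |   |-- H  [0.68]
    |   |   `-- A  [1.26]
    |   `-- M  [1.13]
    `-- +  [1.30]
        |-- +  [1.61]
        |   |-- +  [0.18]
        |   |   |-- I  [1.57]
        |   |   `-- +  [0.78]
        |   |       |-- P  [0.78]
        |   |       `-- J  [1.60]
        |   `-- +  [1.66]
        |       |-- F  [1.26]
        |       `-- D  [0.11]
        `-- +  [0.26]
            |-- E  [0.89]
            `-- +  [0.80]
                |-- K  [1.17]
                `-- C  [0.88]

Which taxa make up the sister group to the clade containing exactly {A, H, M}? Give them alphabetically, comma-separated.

C, D, E, F, I, J, K, P

The clade containing exactly {A, H, M} attaches to the tree at the node subtending (((H,A),M),(((I,(P,J)),(F,D)),(E,(K,C)))).
The other lineage descending from that same node — the sister group — is (((I,(P,J)),(F,D)),(E,(K,C))); its 8 tips in alphabetical order are the answer.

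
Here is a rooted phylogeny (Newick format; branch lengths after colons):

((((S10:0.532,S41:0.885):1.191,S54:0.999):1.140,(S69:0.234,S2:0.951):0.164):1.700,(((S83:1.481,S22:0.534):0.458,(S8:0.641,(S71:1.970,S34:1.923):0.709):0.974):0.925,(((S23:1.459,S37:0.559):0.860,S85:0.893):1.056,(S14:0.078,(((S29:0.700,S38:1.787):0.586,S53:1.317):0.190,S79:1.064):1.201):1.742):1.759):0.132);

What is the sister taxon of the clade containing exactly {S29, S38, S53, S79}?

S14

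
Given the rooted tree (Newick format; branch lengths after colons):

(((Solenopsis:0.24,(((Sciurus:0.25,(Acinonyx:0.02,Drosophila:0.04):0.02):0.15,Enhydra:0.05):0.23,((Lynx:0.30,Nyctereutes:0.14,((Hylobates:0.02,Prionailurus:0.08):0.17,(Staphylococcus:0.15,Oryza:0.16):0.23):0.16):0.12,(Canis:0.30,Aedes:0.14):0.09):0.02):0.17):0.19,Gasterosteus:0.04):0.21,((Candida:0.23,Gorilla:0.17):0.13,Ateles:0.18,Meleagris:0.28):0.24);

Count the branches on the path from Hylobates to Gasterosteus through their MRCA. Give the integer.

8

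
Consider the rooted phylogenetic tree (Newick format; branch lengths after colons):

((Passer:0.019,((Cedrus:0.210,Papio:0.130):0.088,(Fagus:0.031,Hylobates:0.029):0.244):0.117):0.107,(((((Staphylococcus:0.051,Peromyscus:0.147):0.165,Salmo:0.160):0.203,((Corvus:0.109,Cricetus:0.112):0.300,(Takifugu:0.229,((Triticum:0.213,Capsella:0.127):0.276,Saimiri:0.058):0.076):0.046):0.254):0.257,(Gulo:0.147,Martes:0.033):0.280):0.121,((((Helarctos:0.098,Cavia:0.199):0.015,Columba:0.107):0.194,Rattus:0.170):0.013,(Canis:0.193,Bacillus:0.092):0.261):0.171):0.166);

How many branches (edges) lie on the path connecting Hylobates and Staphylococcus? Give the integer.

10

The MRCA of Hylobates and Staphylococcus is the root of the tree.
From Hylobates up to that node: 4 branches. From Staphylococcus up to the same node: 6 branches. Total: 4 + 6 = 10.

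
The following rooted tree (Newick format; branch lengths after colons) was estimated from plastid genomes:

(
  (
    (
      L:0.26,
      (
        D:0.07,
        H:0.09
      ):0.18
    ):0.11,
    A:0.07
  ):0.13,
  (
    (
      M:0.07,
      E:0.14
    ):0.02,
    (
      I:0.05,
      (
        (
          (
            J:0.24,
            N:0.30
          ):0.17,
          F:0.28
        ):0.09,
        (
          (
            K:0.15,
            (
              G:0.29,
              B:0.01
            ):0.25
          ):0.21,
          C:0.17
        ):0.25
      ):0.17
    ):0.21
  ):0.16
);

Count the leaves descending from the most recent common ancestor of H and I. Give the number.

The MRCA of H and I is the root, so the clade is the entire tree.
That clade contains 14 terminal taxa: A, B, C, D, E, F, G, H, I, J, K, L, M, N.

14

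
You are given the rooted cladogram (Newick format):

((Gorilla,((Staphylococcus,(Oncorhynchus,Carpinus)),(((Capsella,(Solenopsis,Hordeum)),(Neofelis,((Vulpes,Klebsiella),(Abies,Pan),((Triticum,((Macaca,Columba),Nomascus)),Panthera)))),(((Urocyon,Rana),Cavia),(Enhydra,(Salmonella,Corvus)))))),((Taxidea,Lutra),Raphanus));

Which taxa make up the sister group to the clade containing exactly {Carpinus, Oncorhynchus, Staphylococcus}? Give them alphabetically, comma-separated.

The clade containing exactly {Carpinus, Oncorhynchus, Staphylococcus} attaches to the tree at the node subtending ((Staphylococcus,(Oncorhynchus,Carpinus)),(((Capsella,(Solenopsis,Hordeum)),(Neofelis,((Vulpes,Klebsiella),(Abies,Pan),((Triticum,((Macaca,Columba),Nomascus)),Panthera)))),(((Urocyon,Rana),Cavia),(Enhydra,(Salmonella,Corvus))))).
The other lineage descending from that same node — the sister group — is (((Capsella,(Solenopsis,Hordeum)),(Neofelis,((Vulpes,Klebsiella),(Abies,Pan),((Triticum,((Macaca,Columba),Nomascus)),Panthera)))),(((Urocyon,Rana),Cavia),(Enhydra,(Salmonella,Corvus)))); its 19 tips in alphabetical order are the answer.

Abies, Capsella, Cavia, Columba, Corvus, Enhydra, Hordeum, Klebsiella, Macaca, Neofelis, Nomascus, Pan, Panthera, Rana, Salmonella, Solenopsis, Triticum, Urocyon, Vulpes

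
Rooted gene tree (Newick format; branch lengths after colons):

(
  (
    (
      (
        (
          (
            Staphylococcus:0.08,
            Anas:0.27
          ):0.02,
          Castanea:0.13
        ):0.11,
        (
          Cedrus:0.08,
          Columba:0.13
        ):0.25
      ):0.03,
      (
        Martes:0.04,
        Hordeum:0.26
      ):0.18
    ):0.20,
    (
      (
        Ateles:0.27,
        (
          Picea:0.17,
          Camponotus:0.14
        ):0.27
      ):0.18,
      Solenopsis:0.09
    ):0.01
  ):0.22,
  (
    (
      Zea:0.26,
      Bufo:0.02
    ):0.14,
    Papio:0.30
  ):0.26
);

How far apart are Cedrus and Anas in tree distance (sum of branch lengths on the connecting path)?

0.73

The path runs Cedrus → … → MRCA → … → Anas; the MRCA is the node subtending (((Staphylococcus,Anas),Castanea),(Cedrus,Columba)).
Branch lengths along that path: 0.08 + 0.25 + 0.11 + 0.02 + 0.27 = 0.73.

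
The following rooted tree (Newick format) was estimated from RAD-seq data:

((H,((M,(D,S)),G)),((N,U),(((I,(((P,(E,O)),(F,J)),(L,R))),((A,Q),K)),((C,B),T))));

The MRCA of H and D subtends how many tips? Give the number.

5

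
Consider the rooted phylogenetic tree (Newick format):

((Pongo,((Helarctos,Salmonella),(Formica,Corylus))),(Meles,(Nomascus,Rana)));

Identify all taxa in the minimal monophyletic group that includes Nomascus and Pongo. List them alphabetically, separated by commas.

Corylus, Formica, Helarctos, Meles, Nomascus, Pongo, Rana, Salmonella

Tracing Nomascus: it sits inside (Nomascus,Rana).
Tracing Pongo: it sits inside (Pongo,((Helarctos,Salmonella),(Formica,Corylus))).
The smallest clade enclosing both is the whole tree (their MRCA is the root), so the answer is all 8 tips in alphabetical order.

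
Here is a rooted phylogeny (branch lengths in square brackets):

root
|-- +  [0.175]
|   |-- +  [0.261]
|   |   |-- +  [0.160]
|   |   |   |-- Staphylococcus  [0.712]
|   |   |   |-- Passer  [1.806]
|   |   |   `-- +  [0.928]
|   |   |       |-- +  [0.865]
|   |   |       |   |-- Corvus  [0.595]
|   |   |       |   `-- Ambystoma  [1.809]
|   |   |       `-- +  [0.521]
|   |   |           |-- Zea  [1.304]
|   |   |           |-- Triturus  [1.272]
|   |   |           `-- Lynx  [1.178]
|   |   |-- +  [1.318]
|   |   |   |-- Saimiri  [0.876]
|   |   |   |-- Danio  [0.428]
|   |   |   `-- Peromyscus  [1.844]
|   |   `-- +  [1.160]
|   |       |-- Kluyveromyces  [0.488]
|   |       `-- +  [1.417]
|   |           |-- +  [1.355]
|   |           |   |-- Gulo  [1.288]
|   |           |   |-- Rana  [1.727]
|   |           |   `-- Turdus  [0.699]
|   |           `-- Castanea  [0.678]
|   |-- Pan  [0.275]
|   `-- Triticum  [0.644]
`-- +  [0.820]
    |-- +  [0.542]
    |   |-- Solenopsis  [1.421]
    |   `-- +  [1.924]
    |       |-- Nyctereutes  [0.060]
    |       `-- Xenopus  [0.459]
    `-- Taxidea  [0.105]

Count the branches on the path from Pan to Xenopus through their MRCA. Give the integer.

The MRCA of Pan and Xenopus is the root of the tree.
From Pan up to that node: 2 branches. From Xenopus up to the same node: 4 branches. Total: 2 + 4 = 6.

6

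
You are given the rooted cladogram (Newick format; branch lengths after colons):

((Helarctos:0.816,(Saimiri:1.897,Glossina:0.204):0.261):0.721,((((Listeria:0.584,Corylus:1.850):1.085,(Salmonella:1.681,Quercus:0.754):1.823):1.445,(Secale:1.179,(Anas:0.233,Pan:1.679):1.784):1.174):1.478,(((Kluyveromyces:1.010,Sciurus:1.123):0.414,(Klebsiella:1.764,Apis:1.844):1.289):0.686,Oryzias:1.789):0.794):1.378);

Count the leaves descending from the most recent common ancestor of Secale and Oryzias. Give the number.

The MRCA of Secale and Oryzias is the node subtending ((((Listeria,Corylus),(Salmonella,Quercus)),(Secale,(Anas,Pan))),(((Kluyveromyces,Sciurus),(Klebsiella,Apis)),Oryzias)).
That clade contains 12 terminal taxa: Anas, Apis, Corylus, Klebsiella, Kluyveromyces, Listeria, Oryzias, Pan, Quercus, Salmonella, Sciurus, Secale.

12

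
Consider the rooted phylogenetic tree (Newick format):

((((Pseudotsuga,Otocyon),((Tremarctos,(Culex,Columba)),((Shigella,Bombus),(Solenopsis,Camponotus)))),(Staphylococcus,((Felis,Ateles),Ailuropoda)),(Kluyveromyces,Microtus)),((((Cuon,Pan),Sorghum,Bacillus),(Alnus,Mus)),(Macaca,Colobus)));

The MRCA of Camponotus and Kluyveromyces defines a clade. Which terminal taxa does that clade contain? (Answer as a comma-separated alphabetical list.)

Ailuropoda, Ateles, Bombus, Camponotus, Columba, Culex, Felis, Kluyveromyces, Microtus, Otocyon, Pseudotsuga, Shigella, Solenopsis, Staphylococcus, Tremarctos

Tracing Camponotus: it sits inside (Solenopsis,Camponotus).
Tracing Kluyveromyces: it sits inside (Kluyveromyces,Microtus).
The smallest clade enclosing both is (((Pseudotsuga,Otocyon),((Tremarctos,(Culex,Columba)),((Shigella,Bombus),(Solenopsis,Camponotus)))),(Staphylococcus,((Felis,Ateles),Ailuropoda)),(Kluyveromyces,Microtus)); the answer is its 15 terminal taxa in alphabetical order.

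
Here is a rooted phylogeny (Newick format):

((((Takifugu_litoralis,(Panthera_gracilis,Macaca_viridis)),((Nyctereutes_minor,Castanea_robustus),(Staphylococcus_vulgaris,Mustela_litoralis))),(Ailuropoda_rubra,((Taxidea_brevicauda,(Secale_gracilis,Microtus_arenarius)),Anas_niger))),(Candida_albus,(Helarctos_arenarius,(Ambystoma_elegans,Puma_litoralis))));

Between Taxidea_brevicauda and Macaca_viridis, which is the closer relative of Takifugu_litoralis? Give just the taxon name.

The MRCA of Takifugu_litoralis and Macaca_viridis subtends (Takifugu_litoralis,(Panthera_gracilis,Macaca_viridis)) (3 taxa).
The MRCA of Takifugu_litoralis and Taxidea_brevicauda subtends (((Takifugu_litoralis,(Panthera_gracilis,Macaca_viridis)),((Nyctereutes_minor,Castanea_robustus),(Staphylococcus_vulgaris,Mustela_litoralis))),(Ailuropoda_rubra,((Taxidea_brevicauda,(Secale_gracilis,Microtus_arenarius)),Anas_niger))) (12 taxa).
The first is nested inside the second, so Takifugu_litoralis shares a more recent common ancestor with Macaca_viridis.

Macaca_viridis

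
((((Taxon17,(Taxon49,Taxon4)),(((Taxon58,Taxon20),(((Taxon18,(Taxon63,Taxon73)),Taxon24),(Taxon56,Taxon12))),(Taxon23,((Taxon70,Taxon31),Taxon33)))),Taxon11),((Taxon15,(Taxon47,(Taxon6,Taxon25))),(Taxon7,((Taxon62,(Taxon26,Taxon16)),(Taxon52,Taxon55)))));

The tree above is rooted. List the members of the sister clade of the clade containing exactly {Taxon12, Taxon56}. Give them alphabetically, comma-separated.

Taxon18, Taxon24, Taxon63, Taxon73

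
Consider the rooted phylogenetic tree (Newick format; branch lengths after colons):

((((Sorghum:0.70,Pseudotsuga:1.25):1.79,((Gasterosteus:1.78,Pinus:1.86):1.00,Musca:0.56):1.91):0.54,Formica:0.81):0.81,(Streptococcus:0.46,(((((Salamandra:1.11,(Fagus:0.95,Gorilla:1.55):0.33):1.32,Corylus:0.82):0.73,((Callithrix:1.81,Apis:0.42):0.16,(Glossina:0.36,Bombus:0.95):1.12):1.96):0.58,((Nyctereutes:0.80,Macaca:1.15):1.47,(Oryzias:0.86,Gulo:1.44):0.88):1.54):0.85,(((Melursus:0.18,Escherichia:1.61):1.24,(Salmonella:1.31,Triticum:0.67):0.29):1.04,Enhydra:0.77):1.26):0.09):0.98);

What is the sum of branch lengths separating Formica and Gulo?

7.40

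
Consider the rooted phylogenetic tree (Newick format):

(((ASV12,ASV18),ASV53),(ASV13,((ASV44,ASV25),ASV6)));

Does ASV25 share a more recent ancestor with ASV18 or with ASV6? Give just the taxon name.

The MRCA of ASV25 and ASV6 subtends ((ASV44,ASV25),ASV6) (3 taxa).
The MRCA of ASV25 and ASV18 is the root, subtending the entire tree (7 taxa).
The first is nested inside the second, so ASV25 shares a more recent common ancestor with ASV6.

ASV6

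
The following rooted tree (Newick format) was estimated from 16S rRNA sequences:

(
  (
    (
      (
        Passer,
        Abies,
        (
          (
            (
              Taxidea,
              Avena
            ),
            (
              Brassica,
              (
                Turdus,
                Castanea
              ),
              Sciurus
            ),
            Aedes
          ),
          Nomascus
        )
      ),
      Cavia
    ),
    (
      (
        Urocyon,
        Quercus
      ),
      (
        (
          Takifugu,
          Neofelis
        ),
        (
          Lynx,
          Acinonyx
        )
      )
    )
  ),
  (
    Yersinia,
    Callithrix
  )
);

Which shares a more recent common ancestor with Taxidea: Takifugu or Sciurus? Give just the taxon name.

The MRCA of Taxidea and Sciurus subtends ((Taxidea,Avena),(Brassica,(Turdus,Castanea),Sciurus),Aedes) (7 taxa).
The MRCA of Taxidea and Takifugu subtends (((Passer,Abies,(((Taxidea,Avena),(Brassica,(Turdus,Castanea),Sciurus),Aedes),Nomascus)),Cavia),((Urocyon,Quercus),((Takifugu,Neofelis),(Lynx,Acinonyx)))) (17 taxa).
The first is nested inside the second, so Taxidea shares a more recent common ancestor with Sciurus.

Sciurus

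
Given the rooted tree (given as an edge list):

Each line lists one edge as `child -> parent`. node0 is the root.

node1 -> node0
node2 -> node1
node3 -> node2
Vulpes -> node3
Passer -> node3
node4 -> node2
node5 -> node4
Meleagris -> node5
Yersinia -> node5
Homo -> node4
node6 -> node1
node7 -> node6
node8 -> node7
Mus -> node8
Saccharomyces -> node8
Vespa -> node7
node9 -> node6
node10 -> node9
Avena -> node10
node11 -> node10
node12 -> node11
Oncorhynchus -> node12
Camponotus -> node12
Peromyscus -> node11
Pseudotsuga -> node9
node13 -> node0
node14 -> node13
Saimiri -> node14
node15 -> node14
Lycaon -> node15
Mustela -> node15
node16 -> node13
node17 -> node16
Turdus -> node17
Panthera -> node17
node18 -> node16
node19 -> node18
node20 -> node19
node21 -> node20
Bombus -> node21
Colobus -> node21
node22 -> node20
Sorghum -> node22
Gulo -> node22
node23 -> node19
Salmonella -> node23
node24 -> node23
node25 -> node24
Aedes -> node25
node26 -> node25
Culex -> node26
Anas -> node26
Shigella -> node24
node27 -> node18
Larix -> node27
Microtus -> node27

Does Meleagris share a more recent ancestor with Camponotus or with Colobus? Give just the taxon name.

The MRCA of Meleagris and Camponotus subtends (((Vulpes,Passer),((Meleagris,Yersinia),Homo)),(((Mus,Saccharomyces),Vespa),((Avena,((Oncorhynchus,Camponotus),Peromyscus)),Pseudotsuga))) (13 taxa).
The MRCA of Meleagris and Colobus is the root, subtending the entire tree (29 taxa).
The first is nested inside the second, so Meleagris shares a more recent common ancestor with Camponotus.

Camponotus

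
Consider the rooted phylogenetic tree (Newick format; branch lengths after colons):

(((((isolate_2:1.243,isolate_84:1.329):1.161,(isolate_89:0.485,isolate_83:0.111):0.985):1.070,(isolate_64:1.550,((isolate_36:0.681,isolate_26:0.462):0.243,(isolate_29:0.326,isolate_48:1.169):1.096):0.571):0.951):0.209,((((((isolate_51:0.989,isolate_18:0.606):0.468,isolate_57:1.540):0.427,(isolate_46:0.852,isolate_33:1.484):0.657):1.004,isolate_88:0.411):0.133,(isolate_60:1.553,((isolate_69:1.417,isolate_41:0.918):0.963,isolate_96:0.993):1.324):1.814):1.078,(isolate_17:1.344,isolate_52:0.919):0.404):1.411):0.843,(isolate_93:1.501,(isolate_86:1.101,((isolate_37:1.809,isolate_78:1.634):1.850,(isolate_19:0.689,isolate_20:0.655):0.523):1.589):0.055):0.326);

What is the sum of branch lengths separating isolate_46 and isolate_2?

The path runs isolate_46 → … → MRCA → … → isolate_2; the MRCA is the node subtending ((((isolate_2,isolate_84),(isolate_89,isolate_83)),(isolate_64,((isolate_36,isolate_26),(isolate_29,isolate_48)))),((((((isolate_51,isolate_18),isolate_57),(isolate_46,isolate_33)),isolate_88),(isolate_60,((isolate_69,isolate_41),isolate_96))),(isolate_17,isolate_52))).
Branch lengths along that path: 0.852 + 0.657 + 1.004 + 0.133 + 1.078 + 1.411 + 0.209 + 1.070 + 1.161 + 1.243 = 8.818.

8.818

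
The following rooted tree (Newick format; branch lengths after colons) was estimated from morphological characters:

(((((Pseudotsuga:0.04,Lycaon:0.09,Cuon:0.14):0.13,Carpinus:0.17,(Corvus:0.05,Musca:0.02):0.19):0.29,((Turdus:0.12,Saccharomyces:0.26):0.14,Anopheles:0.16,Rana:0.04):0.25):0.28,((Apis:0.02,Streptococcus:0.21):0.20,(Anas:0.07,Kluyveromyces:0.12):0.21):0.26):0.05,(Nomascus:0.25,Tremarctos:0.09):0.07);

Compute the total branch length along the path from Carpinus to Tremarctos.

The path runs Carpinus → … → MRCA → … → Tremarctos; the MRCA is the root of the tree.
Branch lengths along that path: 0.17 + 0.29 + 0.28 + 0.05 + 0.07 + 0.09 = 0.95.

0.95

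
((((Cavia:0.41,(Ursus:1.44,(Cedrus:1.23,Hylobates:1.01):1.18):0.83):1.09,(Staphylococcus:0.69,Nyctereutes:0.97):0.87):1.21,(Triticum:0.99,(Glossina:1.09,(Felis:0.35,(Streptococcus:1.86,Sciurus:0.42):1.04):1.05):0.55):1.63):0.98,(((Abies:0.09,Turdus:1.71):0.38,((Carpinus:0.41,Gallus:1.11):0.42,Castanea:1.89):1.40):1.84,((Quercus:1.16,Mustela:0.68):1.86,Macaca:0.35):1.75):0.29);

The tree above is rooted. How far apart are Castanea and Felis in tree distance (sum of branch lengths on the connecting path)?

The path runs Castanea → … → MRCA → … → Felis; the MRCA is the root of the tree.
Branch lengths along that path: 1.89 + 1.40 + 1.84 + 0.29 + 0.98 + 1.63 + 0.55 + 1.05 + 0.35 = 9.98.

9.98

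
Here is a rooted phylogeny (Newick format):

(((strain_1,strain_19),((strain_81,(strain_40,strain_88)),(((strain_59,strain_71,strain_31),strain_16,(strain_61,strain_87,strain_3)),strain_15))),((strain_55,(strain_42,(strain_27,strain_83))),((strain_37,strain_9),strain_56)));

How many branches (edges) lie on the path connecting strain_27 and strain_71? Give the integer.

The MRCA of strain_27 and strain_71 is the root of the tree.
From strain_27 up to that node: 5 branches. From strain_71 up to the same node: 6 branches. Total: 5 + 6 = 11.

11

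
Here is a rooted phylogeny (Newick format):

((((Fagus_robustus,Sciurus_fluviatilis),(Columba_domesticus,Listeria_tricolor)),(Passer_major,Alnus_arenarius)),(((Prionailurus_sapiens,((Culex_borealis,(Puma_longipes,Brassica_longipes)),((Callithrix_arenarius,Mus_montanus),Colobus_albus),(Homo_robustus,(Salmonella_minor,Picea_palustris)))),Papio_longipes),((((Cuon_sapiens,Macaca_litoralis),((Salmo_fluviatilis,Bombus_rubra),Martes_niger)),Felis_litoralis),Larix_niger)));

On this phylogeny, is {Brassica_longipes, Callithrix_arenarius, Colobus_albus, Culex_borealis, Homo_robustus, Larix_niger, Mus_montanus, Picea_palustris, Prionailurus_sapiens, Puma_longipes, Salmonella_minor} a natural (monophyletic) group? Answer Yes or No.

The MRCA of the listed taxa subtends (((Prionailurus_sapiens,((Culex_borealis,(Puma_longipes,Brassica_longipes)),((Callithrix_arenarius,Mus_montanus),Colobus_albus),(Homo_robustus,(Salmonella_minor,Picea_palustris)))),Papio_longipes),((((Cuon_sapiens,Macaca_litoralis),((Salmo_fluviatilis,Bombus_rubra),Martes_niger)),Felis_litoralis),Larix_niger)).
That clade also contains Bombus_rubra, Cuon_sapiens, Felis_litoralis, Macaca_litoralis, Martes_niger, Papio_longipes, Salmo_fluviatilis, which are not in the proposed group, so the group is not monophyletic.

No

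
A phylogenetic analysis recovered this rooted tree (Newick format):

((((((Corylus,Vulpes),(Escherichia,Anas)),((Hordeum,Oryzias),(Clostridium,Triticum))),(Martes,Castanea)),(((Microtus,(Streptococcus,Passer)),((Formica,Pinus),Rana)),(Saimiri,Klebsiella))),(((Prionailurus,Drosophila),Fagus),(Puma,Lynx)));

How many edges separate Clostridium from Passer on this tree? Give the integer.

The MRCA of Clostridium and Passer is the node subtending (((((Corylus,Vulpes),(Escherichia,Anas)),((Hordeum,Oryzias),(Clostridium,Triticum))),(Martes,Castanea)),(((Microtus,(Streptococcus,Passer)),((Formica,Pinus),Rana)),(Saimiri,Klebsiella))).
From Clostridium up to that node: 5 branches. From Passer up to the same node: 5 branches. Total: 5 + 5 = 10.

10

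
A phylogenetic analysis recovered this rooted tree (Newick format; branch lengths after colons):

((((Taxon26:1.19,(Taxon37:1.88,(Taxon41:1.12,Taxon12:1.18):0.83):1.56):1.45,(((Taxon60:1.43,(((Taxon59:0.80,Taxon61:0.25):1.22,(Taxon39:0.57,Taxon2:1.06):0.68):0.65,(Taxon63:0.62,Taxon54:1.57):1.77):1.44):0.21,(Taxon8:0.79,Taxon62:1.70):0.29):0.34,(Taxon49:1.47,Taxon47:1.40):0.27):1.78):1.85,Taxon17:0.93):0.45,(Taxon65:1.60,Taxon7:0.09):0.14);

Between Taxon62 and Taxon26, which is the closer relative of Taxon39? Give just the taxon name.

Taxon62

The MRCA of Taxon39 and Taxon62 subtends ((Taxon60,(((Taxon59,Taxon61),(Taxon39,Taxon2)),(Taxon63,Taxon54))),(Taxon8,Taxon62)) (9 taxa).
The MRCA of Taxon39 and Taxon26 subtends ((Taxon26,(Taxon37,(Taxon41,Taxon12))),(((Taxon60,(((Taxon59,Taxon61),(Taxon39,Taxon2)),(Taxon63,Taxon54))),(Taxon8,Taxon62)),(Taxon49,Taxon47))) (15 taxa).
The first is nested inside the second, so Taxon39 shares a more recent common ancestor with Taxon62.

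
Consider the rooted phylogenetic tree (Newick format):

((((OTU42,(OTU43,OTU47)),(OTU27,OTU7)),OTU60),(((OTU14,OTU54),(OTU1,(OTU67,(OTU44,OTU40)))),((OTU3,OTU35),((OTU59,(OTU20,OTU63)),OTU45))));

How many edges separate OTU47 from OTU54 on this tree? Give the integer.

The MRCA of OTU47 and OTU54 is the root of the tree.
From OTU47 up to that node: 5 branches. From OTU54 up to the same node: 4 branches. Total: 5 + 4 = 9.

9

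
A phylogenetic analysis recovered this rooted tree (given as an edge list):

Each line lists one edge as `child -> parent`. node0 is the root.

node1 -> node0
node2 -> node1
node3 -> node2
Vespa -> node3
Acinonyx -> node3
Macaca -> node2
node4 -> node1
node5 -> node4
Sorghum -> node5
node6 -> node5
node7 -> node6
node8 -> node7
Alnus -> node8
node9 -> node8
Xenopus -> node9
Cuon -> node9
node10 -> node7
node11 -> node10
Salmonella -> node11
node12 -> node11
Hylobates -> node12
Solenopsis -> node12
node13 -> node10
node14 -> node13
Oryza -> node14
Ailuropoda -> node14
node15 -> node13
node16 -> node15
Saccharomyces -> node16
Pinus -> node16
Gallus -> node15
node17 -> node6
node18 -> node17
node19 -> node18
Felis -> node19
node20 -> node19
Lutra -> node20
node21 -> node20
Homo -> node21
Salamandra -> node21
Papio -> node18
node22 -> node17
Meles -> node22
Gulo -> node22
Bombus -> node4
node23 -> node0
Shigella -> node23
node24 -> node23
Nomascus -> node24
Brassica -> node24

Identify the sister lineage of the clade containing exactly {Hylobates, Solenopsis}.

The clade containing exactly {Hylobates, Solenopsis} attaches to the tree at the node subtending (Salmonella,(Hylobates,Solenopsis)).
The other lineage descending from that same node — the sister group — is the single tip Salmonella.

Salmonella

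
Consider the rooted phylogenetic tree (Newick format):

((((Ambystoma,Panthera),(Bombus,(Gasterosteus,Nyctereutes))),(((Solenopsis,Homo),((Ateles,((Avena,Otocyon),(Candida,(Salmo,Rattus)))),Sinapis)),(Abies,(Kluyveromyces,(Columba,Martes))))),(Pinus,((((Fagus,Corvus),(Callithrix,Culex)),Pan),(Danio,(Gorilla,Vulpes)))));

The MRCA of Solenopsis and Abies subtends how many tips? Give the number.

13

The MRCA of Solenopsis and Abies is the node subtending (((Solenopsis,Homo),((Ateles,((Avena,Otocyon),(Candida,(Salmo,Rattus)))),Sinapis)),(Abies,(Kluyveromyces,(Columba,Martes)))).
That clade contains 13 terminal taxa: Abies, Ateles, Avena, Candida, Columba, Homo, Kluyveromyces, Martes, Otocyon, Rattus, Salmo, Sinapis, Solenopsis.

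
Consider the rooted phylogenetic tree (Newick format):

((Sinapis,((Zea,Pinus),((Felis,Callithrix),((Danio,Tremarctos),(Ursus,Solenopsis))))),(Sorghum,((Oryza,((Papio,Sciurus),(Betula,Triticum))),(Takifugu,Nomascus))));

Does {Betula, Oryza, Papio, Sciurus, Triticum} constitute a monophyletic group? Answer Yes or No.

Yes

The most recent common ancestor of these taxa subtends (Oryza,((Papio,Sciurus),(Betula,Triticum))).
That clade has exactly 5 tips — every listed taxon and nothing else — so the group is monophyletic.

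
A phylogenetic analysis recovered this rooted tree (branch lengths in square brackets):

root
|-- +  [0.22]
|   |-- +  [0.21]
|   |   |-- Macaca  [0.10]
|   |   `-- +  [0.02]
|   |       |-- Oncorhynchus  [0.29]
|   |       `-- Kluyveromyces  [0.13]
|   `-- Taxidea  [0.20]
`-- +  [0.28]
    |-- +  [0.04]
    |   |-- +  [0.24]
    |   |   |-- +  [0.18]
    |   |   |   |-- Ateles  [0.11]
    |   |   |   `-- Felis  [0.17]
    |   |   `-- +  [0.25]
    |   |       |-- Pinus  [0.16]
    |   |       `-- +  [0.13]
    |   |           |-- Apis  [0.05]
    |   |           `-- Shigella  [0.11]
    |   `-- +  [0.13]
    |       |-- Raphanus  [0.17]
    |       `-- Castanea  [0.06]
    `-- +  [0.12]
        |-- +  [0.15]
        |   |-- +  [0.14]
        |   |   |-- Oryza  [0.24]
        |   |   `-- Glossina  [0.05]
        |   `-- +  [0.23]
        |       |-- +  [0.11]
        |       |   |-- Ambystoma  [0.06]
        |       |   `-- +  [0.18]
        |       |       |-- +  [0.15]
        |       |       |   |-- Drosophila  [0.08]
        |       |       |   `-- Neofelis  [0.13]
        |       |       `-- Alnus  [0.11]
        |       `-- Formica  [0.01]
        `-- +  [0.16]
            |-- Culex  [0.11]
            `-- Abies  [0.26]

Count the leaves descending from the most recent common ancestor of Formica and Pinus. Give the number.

The MRCA of Formica and Pinus is the node subtending ((((Ateles,Felis),(Pinus,(Apis,Shigella))),(Raphanus,Castanea)),(((Oryza,Glossina),((Ambystoma,((Drosophila,Neofelis),Alnus)),Formica)),(Culex,Abies))).
That clade contains 16 terminal taxa: Abies, Alnus, Ambystoma, Apis, Ateles, Castanea, Culex, Drosophila, Felis, Formica, Glossina, Neofelis, Oryza, Pinus, Raphanus, Shigella.

16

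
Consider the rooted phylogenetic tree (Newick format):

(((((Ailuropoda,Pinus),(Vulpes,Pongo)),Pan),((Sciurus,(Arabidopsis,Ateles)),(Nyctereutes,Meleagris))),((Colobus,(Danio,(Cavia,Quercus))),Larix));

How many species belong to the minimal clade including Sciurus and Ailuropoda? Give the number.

10

The MRCA of Sciurus and Ailuropoda is the node subtending ((((Ailuropoda,Pinus),(Vulpes,Pongo)),Pan),((Sciurus,(Arabidopsis,Ateles)),(Nyctereutes,Meleagris))).
That clade contains 10 terminal taxa: Ailuropoda, Arabidopsis, Ateles, Meleagris, Nyctereutes, Pan, Pinus, Pongo, Sciurus, Vulpes.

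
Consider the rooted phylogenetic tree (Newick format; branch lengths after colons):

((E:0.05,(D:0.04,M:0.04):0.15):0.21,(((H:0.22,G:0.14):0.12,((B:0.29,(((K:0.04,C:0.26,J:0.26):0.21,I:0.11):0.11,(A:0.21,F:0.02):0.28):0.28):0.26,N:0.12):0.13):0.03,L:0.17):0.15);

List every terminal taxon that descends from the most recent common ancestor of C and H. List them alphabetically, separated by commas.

A, B, C, F, G, H, I, J, K, N

Tracing C: it sits inside (K,C,J).
Tracing H: it sits inside (H,G).
The smallest clade enclosing both is ((H,G),((B,(((K,C,J),I),(A,F))),N)); the answer is its 10 terminal taxa in alphabetical order.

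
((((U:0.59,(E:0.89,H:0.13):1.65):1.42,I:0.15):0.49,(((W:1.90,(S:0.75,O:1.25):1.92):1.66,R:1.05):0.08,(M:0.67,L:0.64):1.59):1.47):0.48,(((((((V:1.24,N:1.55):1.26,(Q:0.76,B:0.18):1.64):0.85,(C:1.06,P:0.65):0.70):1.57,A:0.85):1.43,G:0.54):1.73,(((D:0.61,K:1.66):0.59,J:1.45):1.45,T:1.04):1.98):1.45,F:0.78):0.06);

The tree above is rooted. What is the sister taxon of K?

D

K attaches to the tree at the node subtending (D,K).
The other lineage descending from that same node — the sister group — is the single tip D.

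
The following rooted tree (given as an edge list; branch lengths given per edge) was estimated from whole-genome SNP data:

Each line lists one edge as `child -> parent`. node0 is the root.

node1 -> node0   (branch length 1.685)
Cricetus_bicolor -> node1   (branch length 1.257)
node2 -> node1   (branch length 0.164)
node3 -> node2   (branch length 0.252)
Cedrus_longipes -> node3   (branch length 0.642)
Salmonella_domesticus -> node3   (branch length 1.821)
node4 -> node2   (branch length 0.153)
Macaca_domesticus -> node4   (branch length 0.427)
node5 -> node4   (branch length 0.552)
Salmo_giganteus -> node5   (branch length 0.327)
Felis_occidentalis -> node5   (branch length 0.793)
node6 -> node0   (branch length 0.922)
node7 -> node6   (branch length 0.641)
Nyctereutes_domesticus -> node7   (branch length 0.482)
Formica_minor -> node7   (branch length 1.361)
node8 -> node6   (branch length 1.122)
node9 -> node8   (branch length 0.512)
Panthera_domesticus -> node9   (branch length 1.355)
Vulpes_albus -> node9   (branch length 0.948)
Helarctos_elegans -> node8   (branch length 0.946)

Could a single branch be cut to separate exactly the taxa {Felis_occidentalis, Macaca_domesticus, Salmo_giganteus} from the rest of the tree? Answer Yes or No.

Yes

The most recent common ancestor of these taxa subtends (Macaca_domesticus,(Salmo_giganteus,Felis_occidentalis)).
That clade has exactly 3 tips — every listed taxon and nothing else — so the group is monophyletic.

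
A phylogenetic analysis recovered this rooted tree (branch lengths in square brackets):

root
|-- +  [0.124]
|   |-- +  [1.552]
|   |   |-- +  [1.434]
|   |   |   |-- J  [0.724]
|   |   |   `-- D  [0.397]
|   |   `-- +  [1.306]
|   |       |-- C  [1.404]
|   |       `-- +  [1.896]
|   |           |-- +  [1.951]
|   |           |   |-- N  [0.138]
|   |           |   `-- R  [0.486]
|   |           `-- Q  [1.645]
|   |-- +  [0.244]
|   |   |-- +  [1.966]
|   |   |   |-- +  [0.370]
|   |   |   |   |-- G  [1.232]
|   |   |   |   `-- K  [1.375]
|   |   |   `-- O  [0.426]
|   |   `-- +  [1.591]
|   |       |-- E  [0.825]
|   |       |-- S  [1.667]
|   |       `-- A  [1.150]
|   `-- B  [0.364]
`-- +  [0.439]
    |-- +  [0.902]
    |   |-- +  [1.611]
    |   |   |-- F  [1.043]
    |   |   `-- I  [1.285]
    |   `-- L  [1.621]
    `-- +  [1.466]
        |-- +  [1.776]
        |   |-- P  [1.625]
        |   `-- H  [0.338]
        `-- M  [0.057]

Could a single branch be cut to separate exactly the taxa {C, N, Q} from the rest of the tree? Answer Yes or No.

The MRCA of the listed taxa subtends (C,((N,R),Q)).
That clade also contains R, which is not in the proposed group, so the group is not monophyletic.

No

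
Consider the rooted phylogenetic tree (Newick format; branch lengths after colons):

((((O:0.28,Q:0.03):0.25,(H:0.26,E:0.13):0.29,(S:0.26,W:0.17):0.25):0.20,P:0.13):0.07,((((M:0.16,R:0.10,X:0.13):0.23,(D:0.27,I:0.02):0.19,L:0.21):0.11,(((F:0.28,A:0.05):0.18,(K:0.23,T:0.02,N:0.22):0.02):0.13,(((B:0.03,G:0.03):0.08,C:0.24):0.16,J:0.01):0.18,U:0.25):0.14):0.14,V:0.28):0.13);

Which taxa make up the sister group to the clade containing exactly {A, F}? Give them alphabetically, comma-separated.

The clade containing exactly {A, F} attaches to the tree at the node subtending ((F,A),(K,T,N)).
The other lineage descending from that same node — the sister group — is (K,T,N); its 3 tips in alphabetical order are the answer.

K, N, T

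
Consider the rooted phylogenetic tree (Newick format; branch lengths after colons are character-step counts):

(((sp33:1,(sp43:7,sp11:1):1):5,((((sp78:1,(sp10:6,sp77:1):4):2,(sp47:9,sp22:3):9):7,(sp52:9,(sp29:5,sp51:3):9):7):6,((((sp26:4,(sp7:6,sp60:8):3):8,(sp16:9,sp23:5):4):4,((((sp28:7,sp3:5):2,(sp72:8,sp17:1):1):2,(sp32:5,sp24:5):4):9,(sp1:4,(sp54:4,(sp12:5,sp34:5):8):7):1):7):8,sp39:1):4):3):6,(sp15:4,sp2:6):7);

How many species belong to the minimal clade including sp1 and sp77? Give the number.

The MRCA of sp1 and sp77 is the node subtending ((((sp78,(sp10,sp77)),(sp47,sp22)),(sp52,(sp29,sp51))),((((sp26,(sp7,sp60)),(sp16,sp23)),((((sp28,sp3),(sp72,sp17)),(sp32,sp24)),(sp1,(sp54,(sp12,sp34))))),sp39)).
That clade contains 24 terminal taxa: sp1, sp10, sp12, sp16, sp17, sp22, sp23, sp24, sp26, sp28, sp29, sp3, sp32, sp34, sp39, sp47, sp51, sp52, sp54, sp60, sp7, sp72, sp77, sp78.

24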